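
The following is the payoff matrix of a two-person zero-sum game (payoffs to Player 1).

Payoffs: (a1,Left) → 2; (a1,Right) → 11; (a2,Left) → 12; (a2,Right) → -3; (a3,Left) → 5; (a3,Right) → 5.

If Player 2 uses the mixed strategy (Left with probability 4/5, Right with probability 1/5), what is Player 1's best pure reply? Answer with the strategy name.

a2

Expected payoff of a1: (4/5)·2 + (1/5)·11 = 19/5.
Expected payoff of a2: (4/5)·12 + (1/5)·(-3) = 9.
Expected payoff of a3: (4/5)·5 + (1/5)·5 = 5.
The largest is 9, so Player 1's best response is a2.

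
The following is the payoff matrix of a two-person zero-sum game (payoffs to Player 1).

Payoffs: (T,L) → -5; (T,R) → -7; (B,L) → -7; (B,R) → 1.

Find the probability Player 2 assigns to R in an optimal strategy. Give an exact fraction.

Row minima: T → -7, B → -7; maximin = -7.
Column maxima: L → -5, R → 1; minimax = -5.
-7 ≠ -5, so there is no saddle point; optimal play is mixed.
Let Player 1 play T with probability p. Expected payoff against L: (-5)p + (-7)(1−p) = 2p − 7; against R: (-7)p + 1(1−p) = −8p + 1.
Setting these equal: 2p − 7 = −8p + 1 ⇒ 10p = 8 ⇒ p = 4/5, and the value is (2)·(4/5) − 7 = -27/5.
For Player 2: with q = P(L), equating T's and B's payoffs gives 2q − 7 = −8q + 1 ⇒ q = 4/5.

1/5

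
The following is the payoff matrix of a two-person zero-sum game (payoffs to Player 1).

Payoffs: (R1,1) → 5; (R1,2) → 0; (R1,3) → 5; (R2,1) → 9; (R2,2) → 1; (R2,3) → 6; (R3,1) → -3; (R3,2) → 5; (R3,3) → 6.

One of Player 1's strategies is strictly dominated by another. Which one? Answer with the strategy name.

R1

R2 gives a strictly higher payoff than R1 against every column: 9 > 5, 1 > 0, 6 > 5.
So R1 is strictly dominated and Player 1 never plays it.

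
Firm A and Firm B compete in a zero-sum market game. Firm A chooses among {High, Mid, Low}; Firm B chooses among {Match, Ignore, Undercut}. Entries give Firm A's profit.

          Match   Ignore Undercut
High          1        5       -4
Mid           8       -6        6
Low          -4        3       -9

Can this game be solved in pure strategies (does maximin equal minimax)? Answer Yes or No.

Row minima: High → -4, Mid → -6, Low → -9; maximin = -4.
Column maxima: Match → 8, Ignore → 5, Undercut → 6; minimax = 5.
-4 ≠ 5, so no pure-strategy equilibrium exists.

No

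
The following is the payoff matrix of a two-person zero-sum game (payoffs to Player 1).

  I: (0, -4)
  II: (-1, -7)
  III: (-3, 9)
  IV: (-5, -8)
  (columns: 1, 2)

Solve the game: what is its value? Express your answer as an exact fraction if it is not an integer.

-3/4

Row minima: I → -4, II → -7, III → -3, IV → -8; maximin = -3.
Column maxima: 1 → 0, 2 → 9; minimax = 0.
-3 ≠ 0, so there is no saddle point; optimal play is mixed.
II is strictly dominated by I, so Player 1 never plays it.
IV is strictly dominated by I, so Player 1 never plays it.
On the remaining 2×2 (I, III vs 1, 2):
Let Player 1 play I with probability p. Expected payoff against 1: 0p + (-3)(1−p) = 3p − 3; against 2: (-4)p + 9(1−p) = −13p + 9.
Setting these equal: 3p − 3 = −13p + 9 ⇒ 16p = 12 ⇒ p = 3/4, and the value is (3)·(3/4) − 3 = -3/4.
For Player 2: with q = P(1), equating I's and III's payoffs gives 4q − 4 = −12q + 9 ⇒ q = 13/16.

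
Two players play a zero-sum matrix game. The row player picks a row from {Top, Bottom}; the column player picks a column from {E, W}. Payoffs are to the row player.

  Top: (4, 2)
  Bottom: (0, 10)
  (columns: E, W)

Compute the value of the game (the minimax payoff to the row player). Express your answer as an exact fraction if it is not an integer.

10/3

Row minima: Top → 2, Bottom → 0; maximin = 2.
Column maxima: E → 4, W → 10; minimax = 4.
2 ≠ 4, so there is no saddle point; optimal play is mixed.
Let the row player play Top with probability p. Expected payoff against E: 4p + 0(1−p) = 4p; against W: 2p + 10(1−p) = −8p + 10.
Setting these equal: 4p = −8p + 10 ⇒ 12p = 10 ⇒ p = 5/6, and the value is (4)·(5/6) = 10/3.
For the column player: with q = P(E), equating Top's and Bottom's payoffs gives 2q + 2 = −10q + 10 ⇒ q = 2/3.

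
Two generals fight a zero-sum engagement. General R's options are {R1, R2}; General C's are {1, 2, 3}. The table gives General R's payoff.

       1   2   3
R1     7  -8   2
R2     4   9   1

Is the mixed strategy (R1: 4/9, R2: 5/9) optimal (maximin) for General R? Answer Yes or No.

Yes

Against 1 this mix gives (4/9)·7 + (5/9)·4 = 16/3.
Against 2 this mix gives (4/9)·(-8) + (5/9)·9 = 13/9.
Against 3 this mix gives (4/9)·2 + (5/9)·1 = 13/9.
All of General C's active replies (2, 3) yield 13/9, and no column does worse for General R. The mix makes General C indifferent and guarantees 13/9, so it is optimal.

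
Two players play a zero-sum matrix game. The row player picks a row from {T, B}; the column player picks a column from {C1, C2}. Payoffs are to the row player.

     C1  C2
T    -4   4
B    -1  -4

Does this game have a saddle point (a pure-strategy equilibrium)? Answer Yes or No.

Row minima: T → -4, B → -4; maximin = -4.
Column maxima: C1 → -1, C2 → 4; minimax = -1.
-4 ≠ -1, so no pure-strategy equilibrium exists.

No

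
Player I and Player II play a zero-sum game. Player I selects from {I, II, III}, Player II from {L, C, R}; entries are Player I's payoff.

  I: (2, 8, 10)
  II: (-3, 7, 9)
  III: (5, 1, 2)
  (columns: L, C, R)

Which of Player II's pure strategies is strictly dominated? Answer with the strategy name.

C holds Player I's payoff strictly below R in every row: 8 < 10, 7 < 9, 1 < 2.
So R is strictly dominated for Player II.

R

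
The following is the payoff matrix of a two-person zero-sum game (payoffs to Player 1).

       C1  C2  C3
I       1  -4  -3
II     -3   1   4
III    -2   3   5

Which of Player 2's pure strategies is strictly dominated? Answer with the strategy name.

C2 holds Player 1's payoff strictly below C3 in every row: -4 < -3, 1 < 4, 3 < 5.
So C3 is strictly dominated for Player 2.

C3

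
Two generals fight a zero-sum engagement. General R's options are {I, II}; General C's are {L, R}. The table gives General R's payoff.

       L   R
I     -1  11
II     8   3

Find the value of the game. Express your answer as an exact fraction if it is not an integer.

91/17

Row minima: I → -1, II → 3; maximin = 3.
Column maxima: L → 8, R → 11; minimax = 8.
3 ≠ 8, so there is no saddle point; optimal play is mixed.
Let General R play I with probability p. Expected payoff against L: (-1)p + 8(1−p) = −9p + 8; against R: 11p + 3(1−p) = 8p + 3.
Setting these equal: −9p + 8 = 8p + 3 ⇒ −17p = -5 ⇒ p = 5/17, and the value is (-9)·(5/17) + 8 = 91/17.
For General C: with q = P(L), equating I's and II's payoffs gives −12q + 11 = 5q + 3 ⇒ q = 8/17.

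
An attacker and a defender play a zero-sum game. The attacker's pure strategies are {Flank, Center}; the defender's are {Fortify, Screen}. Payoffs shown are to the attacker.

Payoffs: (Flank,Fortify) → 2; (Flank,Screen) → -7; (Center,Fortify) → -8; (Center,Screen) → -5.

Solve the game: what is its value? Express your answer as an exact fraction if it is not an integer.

-11/2

Row minima: Flank → -7, Center → -8; maximin = -7.
Column maxima: Fortify → 2, Screen → -5; minimax = -5.
-7 ≠ -5, so there is no saddle point; optimal play is mixed.
Let the attacker play Flank with probability p. Expected payoff against Fortify: 2p + (-8)(1−p) = 10p − 8; against Screen: (-7)p + (-5)(1−p) = −2p − 5.
Setting these equal: 10p − 8 = −2p − 5 ⇒ 12p = 3 ⇒ p = 1/4, and the value is (10)·(1/4) − 8 = -11/2.
For the defender: with q = P(Fortify), equating Flank's and Center's payoffs gives 9q − 7 = −3q − 5 ⇒ q = 1/6.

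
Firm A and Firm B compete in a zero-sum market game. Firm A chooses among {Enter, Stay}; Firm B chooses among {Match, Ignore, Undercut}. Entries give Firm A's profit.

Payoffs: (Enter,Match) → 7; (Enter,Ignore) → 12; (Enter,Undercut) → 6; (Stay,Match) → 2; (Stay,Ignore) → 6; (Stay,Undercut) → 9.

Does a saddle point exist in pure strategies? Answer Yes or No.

No

Row minima: Enter → 6, Stay → 2; maximin = 6.
Column maxima: Match → 7, Ignore → 12, Undercut → 9; minimax = 7.
6 ≠ 7, so no pure-strategy equilibrium exists.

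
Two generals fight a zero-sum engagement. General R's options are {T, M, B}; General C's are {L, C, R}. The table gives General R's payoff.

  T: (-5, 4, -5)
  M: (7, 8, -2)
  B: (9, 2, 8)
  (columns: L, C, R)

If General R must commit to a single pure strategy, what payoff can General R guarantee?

2

Row minima: T → -5, M → -2, B → 2.
The best of these is 2.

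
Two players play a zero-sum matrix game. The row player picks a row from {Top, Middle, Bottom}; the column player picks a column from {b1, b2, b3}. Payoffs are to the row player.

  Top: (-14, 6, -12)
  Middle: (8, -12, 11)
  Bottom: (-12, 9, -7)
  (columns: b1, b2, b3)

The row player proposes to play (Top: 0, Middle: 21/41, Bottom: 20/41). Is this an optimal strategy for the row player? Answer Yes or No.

Yes

Against b1 this mix gives (21/41)·8 + (20/41)·(-12) = -72/41.
Against b2 this mix gives (21/41)·(-12) + (20/41)·9 = -72/41.
Against b3 this mix gives (21/41)·11 + (20/41)·(-7) = 91/41.
All of the column player's active replies (b1, b2) yield -72/41, and no column does worse for the row player. The mix makes the column player indifferent and guarantees -72/41, so it is optimal.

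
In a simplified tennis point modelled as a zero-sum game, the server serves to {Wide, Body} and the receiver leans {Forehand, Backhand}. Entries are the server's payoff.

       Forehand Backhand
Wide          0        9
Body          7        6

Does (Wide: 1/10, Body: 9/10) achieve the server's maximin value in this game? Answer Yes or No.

Against Forehand this mix gives (1/10)·0 + (9/10)·7 = 63/10.
Against Backhand this mix gives (1/10)·9 + (9/10)·6 = 63/10.
All of the receiver's active replies (Forehand, Backhand) yield 63/10, and no column does worse for the server. The mix makes the receiver indifferent and guarantees 63/10, so it is optimal.

Yes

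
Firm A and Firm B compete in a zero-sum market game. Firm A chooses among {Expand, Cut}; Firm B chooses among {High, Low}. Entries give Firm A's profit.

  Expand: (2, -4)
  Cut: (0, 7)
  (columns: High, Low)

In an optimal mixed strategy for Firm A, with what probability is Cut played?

Row minima: Expand → -4, Cut → 0; maximin = 0.
Column maxima: High → 2, Low → 7; minimax = 2.
0 ≠ 2, so there is no saddle point; optimal play is mixed.
Let Firm A play Expand with probability p. Expected payoff against High: 2p + 0(1−p) = 2p; against Low: (-4)p + 7(1−p) = −11p + 7.
Setting these equal: 2p = −11p + 7 ⇒ 13p = 7 ⇒ p = 7/13, and the value is (2)·(7/13) = 14/13.
For Firm B: with q = P(High), equating Expand's and Cut's payoffs gives 6q − 4 = −7q + 7 ⇒ q = 11/13.

6/13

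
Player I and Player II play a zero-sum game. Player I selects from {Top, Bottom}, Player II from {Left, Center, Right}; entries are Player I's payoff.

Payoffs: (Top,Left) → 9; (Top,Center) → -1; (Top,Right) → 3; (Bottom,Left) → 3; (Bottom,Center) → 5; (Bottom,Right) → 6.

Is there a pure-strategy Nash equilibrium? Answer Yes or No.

Row minima: Top → -1, Bottom → 3; maximin = 3.
Column maxima: Left → 9, Center → 5, Right → 6; minimax = 5.
3 ≠ 5, so no pure-strategy equilibrium exists.

No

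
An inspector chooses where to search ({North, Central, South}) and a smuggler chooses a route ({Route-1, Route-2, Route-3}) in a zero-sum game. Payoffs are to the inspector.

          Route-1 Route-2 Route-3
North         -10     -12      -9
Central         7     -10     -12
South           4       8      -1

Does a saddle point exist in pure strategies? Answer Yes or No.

Row minima: North → -12, Central → -12, South → -1; maximin = -1.
Column maxima: Route-1 → 7, Route-2 → 8, Route-3 → -1; minimax = -1.
maximin = minimax = -1, so a saddle point exists.

Yes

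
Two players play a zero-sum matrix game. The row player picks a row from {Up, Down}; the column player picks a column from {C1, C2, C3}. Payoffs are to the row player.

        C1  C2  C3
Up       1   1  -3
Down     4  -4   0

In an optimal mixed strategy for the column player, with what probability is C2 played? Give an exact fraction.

3/8

Row minima: Up → -3, Down → -4; maximin = -3.
Column maxima: C1 → 4, C2 → 1, C3 → 0; minimax = 0.
-3 ≠ 0, so there is no saddle point; optimal play is mixed.
C1 is strictly dominated by C3 (it gives the row player strictly more in every row), so the column player never plays it.
On the remaining 2×2 (Up, Down vs C2, C3):
Let the row player play Up with probability p. Expected payoff against C2: 1p + (-4)(1−p) = 5p − 4; against C3: (-3)p + 0(1−p) = −3p.
Setting these equal: 5p − 4 = −3p ⇒ 8p = 4 ⇒ p = 1/2, and the value is (5)·(1/2) − 4 = -3/2.
For the column player: with q = P(C2), equating Up's and Down's payoffs gives 4q − 3 = −4q ⇒ q = 3/8.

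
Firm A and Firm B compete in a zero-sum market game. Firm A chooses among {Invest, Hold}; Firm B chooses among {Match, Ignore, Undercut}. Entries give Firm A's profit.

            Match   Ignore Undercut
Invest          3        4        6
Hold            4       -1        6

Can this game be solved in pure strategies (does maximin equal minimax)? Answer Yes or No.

No

Row minima: Invest → 3, Hold → -1; maximin = 3.
Column maxima: Match → 4, Ignore → 4, Undercut → 6; minimax = 4.
3 ≠ 4, so no pure-strategy equilibrium exists.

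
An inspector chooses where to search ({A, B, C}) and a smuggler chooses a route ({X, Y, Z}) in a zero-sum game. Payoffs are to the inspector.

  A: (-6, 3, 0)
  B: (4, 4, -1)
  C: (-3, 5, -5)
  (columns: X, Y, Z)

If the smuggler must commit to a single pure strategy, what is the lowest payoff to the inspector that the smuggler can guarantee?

Column maxima: X → 4, Y → 5, Z → 0.
The smallest of these is 0.

0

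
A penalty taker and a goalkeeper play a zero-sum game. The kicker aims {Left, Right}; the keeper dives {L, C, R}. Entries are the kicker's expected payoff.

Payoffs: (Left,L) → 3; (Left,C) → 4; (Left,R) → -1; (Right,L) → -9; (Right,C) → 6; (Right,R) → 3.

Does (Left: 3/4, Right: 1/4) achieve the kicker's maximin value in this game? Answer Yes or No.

Yes

Against L this mix gives (3/4)·3 + (1/4)·(-9) = 0.
Against C this mix gives (3/4)·4 + (1/4)·6 = 9/2.
Against R this mix gives (3/4)·(-1) + (1/4)·3 = 0.
All of the keeper's active replies (L, R) yield 0, and no column does worse for the kicker. The mix makes the keeper indifferent and guarantees 0, so it is optimal.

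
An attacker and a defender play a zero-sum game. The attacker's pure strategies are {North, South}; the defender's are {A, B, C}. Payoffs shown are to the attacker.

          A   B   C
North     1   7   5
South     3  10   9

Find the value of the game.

Row minima: North → 1, South → 3; maximin = 3.
Column maxima: A → 3, B → 10, C → 9; minimax = 3.
Since maximin = minimax = 3, there is a saddle point and the value is 3.

3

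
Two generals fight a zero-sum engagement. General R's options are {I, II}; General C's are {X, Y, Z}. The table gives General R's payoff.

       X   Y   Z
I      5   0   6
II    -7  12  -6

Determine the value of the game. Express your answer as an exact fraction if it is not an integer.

Row minima: I → 0, II → -7; maximin = 0.
Column maxima: X → 5, Y → 12, Z → 6; minimax = 5.
0 ≠ 5, so there is no saddle point; optimal play is mixed.
Z is strictly dominated by X (it gives General R strictly more in every row), so General C never plays it.
On the remaining 2×2 (I, II vs X, Y):
Let General R play I with probability p. Expected payoff against X: 5p + (-7)(1−p) = 12p − 7; against Y: 0p + 12(1−p) = −12p + 12.
Setting these equal: 12p − 7 = −12p + 12 ⇒ 24p = 19 ⇒ p = 19/24, and the value is (12)·(19/24) − 7 = 5/2.
For General C: with q = P(X), equating I's and II's payoffs gives 5q = −19q + 12 ⇒ q = 1/2.

5/2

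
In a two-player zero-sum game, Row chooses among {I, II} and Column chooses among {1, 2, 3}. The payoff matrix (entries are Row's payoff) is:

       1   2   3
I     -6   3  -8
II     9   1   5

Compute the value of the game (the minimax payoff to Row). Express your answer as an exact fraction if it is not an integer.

23/15

Row minima: I → -8, II → 1; maximin = 1.
Column maxima: 1 → 9, 2 → 3, 3 → 5; minimax = 3.
1 ≠ 3, so there is no saddle point; optimal play is mixed.
1 is strictly dominated by 3 (it gives Row strictly more in every row), so Column never plays it.
On the remaining 2×2 (I, II vs 2, 3):
Let Row play I with probability p. Expected payoff against 2: 3p + 1(1−p) = 2p + 1; against 3: (-8)p + 5(1−p) = −13p + 5.
Setting these equal: 2p + 1 = −13p + 5 ⇒ 15p = 4 ⇒ p = 4/15, and the value is (2)·(4/15) + 1 = 23/15.
For Column: with q = P(2), equating I's and II's payoffs gives 11q − 8 = −4q + 5 ⇒ q = 13/15.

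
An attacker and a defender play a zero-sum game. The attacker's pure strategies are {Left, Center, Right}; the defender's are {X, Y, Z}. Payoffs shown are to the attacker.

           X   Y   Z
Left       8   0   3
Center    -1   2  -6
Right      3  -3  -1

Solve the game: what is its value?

6/11

Row minima: Left → 0, Center → -6, Right → -3; maximin = 0.
Column maxima: X → 8, Y → 2, Z → 3; minimax = 2.
0 ≠ 2, so there is no saddle point; optimal play is mixed.
Right is strictly dominated by Left, so the attacker never plays it.
X is strictly dominated by Z (it gives the attacker strictly more in every row), so the defender never plays it.
On the remaining 2×2 (Left, Center vs Y, Z):
Let the attacker play Left with probability p. Expected payoff against Y: 0p + 2(1−p) = −2p + 2; against Z: 3p + (-6)(1−p) = 9p − 6.
Setting these equal: −2p + 2 = 9p − 6 ⇒ −11p = -8 ⇒ p = 8/11, and the value is (-2)·(8/11) + 2 = 6/11.
For the defender: with q = P(Y), equating Left's and Center's payoffs gives −3q + 3 = 8q − 6 ⇒ q = 9/11.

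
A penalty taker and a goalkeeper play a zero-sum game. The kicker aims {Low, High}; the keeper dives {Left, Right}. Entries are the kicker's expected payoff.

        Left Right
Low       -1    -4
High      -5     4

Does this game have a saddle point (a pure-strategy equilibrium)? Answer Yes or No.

Row minima: Low → -4, High → -5; maximin = -4.
Column maxima: Left → -1, Right → 4; minimax = -1.
-4 ≠ -1, so no pure-strategy equilibrium exists.

No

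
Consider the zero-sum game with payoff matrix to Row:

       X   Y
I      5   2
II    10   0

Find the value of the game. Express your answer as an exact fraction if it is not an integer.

Row minima: I → 2, II → 0; maximin = 2.
Column maxima: X → 10, Y → 2; minimax = 2.
Since maximin = minimax = 2, there is a saddle point and the value is 2.

2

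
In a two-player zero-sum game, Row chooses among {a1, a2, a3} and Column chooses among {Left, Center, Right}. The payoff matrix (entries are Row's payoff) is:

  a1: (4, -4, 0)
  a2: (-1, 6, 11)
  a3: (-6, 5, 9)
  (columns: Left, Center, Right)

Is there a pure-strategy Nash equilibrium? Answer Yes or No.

No

Row minima: a1 → -4, a2 → -1, a3 → -6; maximin = -1.
Column maxima: Left → 4, Center → 6, Right → 11; minimax = 4.
-1 ≠ 4, so no pure-strategy equilibrium exists.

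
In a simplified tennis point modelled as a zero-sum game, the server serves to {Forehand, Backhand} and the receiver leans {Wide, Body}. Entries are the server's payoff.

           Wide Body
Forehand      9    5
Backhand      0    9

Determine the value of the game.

Row minima: Forehand → 5, Backhand → 0; maximin = 5.
Column maxima: Wide → 9, Body → 9; minimax = 9.
5 ≠ 9, so there is no saddle point; optimal play is mixed.
Let the server play Forehand with probability p. Expected payoff against Wide: 9p + 0(1−p) = 9p; against Body: 5p + 9(1−p) = −4p + 9.
Setting these equal: 9p = −4p + 9 ⇒ 13p = 9 ⇒ p = 9/13, and the value is (9)·(9/13) = 81/13.
For the receiver: with q = P(Wide), equating Forehand's and Backhand's payoffs gives 4q + 5 = −9q + 9 ⇒ q = 4/13.

81/13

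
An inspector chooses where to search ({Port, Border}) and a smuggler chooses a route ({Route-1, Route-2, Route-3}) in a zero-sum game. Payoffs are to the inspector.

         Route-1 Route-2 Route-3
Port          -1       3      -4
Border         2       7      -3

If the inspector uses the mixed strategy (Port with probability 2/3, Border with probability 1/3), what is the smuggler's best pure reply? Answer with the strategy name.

Route-3

If the smuggler plays Route-1, the inspector's expected payoff is (2/3)·(-1) + (1/3)·2 = 0.
If the smuggler plays Route-2, the inspector's expected payoff is (2/3)·3 + (1/3)·7 = 13/3.
If the smuggler plays Route-3, the inspector's expected payoff is (2/3)·(-4) + (1/3)·(-3) = -11/3.
The smuggler minimizes the inspector's payoff; the smallest is -11/3, so the best response is Route-3.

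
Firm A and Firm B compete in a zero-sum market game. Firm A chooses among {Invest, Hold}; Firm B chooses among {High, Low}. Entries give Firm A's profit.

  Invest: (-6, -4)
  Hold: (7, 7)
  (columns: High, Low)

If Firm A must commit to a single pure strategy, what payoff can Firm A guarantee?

7

Row minima: Invest → -6, Hold → 7.
The best of these is 7.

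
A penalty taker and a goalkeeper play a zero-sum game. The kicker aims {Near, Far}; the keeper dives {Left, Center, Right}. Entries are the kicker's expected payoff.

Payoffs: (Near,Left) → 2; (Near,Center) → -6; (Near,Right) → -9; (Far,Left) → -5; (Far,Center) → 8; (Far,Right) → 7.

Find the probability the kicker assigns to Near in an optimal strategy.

12/23

Row minima: Near → -9, Far → -5; maximin = -5.
Column maxima: Left → 2, Center → 8, Right → 7; minimax = 2.
-5 ≠ 2, so there is no saddle point; optimal play is mixed.
Center is strictly dominated by Right (it gives the kicker strictly more in every row), so the keeper never plays it.
On the remaining 2×2 (Near, Far vs Left, Right):
Let the kicker play Near with probability p. Expected payoff against Left: 2p + (-5)(1−p) = 7p − 5; against Right: (-9)p + 7(1−p) = −16p + 7.
Setting these equal: 7p − 5 = −16p + 7 ⇒ 23p = 12 ⇒ p = 12/23, and the value is (7)·(12/23) − 5 = -31/23.
For the keeper: with q = P(Left), equating Near's and Far's payoffs gives 11q − 9 = −12q + 7 ⇒ q = 16/23.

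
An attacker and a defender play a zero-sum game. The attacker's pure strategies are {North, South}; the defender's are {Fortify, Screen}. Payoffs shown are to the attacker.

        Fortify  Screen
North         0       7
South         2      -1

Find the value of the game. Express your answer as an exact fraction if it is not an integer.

Row minima: North → 0, South → -1; maximin = 0.
Column maxima: Fortify → 2, Screen → 7; minimax = 2.
0 ≠ 2, so there is no saddle point; optimal play is mixed.
Let the attacker play North with probability p. Expected payoff against Fortify: 0p + 2(1−p) = −2p + 2; against Screen: 7p + (-1)(1−p) = 8p − 1.
Setting these equal: −2p + 2 = 8p − 1 ⇒ −10p = -3 ⇒ p = 3/10, and the value is (-2)·(3/10) + 2 = 7/5.
For the defender: with q = P(Fortify), equating North's and South's payoffs gives −7q + 7 = 3q − 1 ⇒ q = 4/5.

7/5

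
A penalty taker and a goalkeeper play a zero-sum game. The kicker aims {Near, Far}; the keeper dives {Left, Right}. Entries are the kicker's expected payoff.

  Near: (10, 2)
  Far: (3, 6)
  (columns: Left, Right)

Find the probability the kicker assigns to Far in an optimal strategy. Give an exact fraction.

Row minima: Near → 2, Far → 3; maximin = 3.
Column maxima: Left → 10, Right → 6; minimax = 6.
3 ≠ 6, so there is no saddle point; optimal play is mixed.
Let the kicker play Near with probability p. Expected payoff against Left: 10p + 3(1−p) = 7p + 3; against Right: 2p + 6(1−p) = −4p + 6.
Setting these equal: 7p + 3 = −4p + 6 ⇒ 11p = 3 ⇒ p = 3/11, and the value is (7)·(3/11) + 3 = 54/11.
For the keeper: with q = P(Left), equating Near's and Far's payoffs gives 8q + 2 = −3q + 6 ⇒ q = 4/11.

8/11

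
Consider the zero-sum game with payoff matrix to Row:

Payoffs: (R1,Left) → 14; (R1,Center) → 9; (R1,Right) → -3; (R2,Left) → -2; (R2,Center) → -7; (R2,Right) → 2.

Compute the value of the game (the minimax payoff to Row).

Row minima: R1 → -3, R2 → -7; maximin = -3.
Column maxima: Left → 14, Center → 9, Right → 2; minimax = 2.
-3 ≠ 2, so there is no saddle point; optimal play is mixed.
Left is strictly dominated by Center (it gives Row strictly more in every row), so Column never plays it.
On the remaining 2×2 (R1, R2 vs Center, Right):
Let Row play R1 with probability p. Expected payoff against Center: 9p + (-7)(1−p) = 16p − 7; against Right: (-3)p + 2(1−p) = −5p + 2.
Setting these equal: 16p − 7 = −5p + 2 ⇒ 21p = 9 ⇒ p = 3/7, and the value is (16)·(3/7) − 7 = -1/7.
For Column: with q = P(Center), equating R1's and R2's payoffs gives 12q − 3 = −9q + 2 ⇒ q = 5/21.

-1/7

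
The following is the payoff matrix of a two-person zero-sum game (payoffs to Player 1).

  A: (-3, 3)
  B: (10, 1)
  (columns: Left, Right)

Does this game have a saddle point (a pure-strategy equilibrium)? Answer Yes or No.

No

Row minima: A → -3, B → 1; maximin = 1.
Column maxima: Left → 10, Right → 3; minimax = 3.
1 ≠ 3, so no pure-strategy equilibrium exists.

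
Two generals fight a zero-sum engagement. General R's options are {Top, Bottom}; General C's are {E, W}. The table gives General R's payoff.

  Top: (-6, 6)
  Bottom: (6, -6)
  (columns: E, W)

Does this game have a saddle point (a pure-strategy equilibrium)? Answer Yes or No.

Row minima: Top → -6, Bottom → -6; maximin = -6.
Column maxima: E → 6, W → 6; minimax = 6.
-6 ≠ 6, so no pure-strategy equilibrium exists.

No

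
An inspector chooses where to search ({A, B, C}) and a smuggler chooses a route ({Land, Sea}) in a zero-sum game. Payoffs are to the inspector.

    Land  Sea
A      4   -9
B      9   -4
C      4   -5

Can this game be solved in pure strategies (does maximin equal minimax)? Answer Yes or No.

Row minima: A → -9, B → -4, C → -5; maximin = -4.
Column maxima: Land → 9, Sea → -4; minimax = -4.
maximin = minimax = -4, so a saddle point exists.

Yes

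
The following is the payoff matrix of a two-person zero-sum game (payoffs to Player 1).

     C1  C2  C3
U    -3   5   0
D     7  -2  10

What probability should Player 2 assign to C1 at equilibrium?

Row minima: U → -3, D → -2; maximin = -2.
Column maxima: C1 → 7, C2 → 5, C3 → 10; minimax = 5.
-2 ≠ 5, so there is no saddle point; optimal play is mixed.
C3 is strictly dominated by C1 (it gives Player 1 strictly more in every row), so Player 2 never plays it.
On the remaining 2×2 (U, D vs C1, C2):
Let Player 1 play U with probability p. Expected payoff against C1: (-3)p + 7(1−p) = −10p + 7; against C2: 5p + (-2)(1−p) = 7p − 2.
Setting these equal: −10p + 7 = 7p − 2 ⇒ −17p = -9 ⇒ p = 9/17, and the value is (-10)·(9/17) + 7 = 29/17.
For Player 2: with q = P(C1), equating U's and D's payoffs gives −8q + 5 = 9q − 2 ⇒ q = 7/17.

7/17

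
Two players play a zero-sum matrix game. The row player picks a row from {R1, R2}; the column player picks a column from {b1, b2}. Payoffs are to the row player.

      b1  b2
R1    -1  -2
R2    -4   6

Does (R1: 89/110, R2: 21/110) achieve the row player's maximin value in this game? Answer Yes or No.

Against b1 this mix gives (89/110)·(-1) + (21/110)·(-4) = -173/110.
Against b2 this mix gives (89/110)·(-2) + (21/110)·6 = -26/55.
The column player will play b1, holding the row player to -173/110. Shifting weight toward the row that does better against b1 would raise this floor (the equalizing mix achieves -14/11 against both b1 and b2), so the proposed strategy is not optimal.

No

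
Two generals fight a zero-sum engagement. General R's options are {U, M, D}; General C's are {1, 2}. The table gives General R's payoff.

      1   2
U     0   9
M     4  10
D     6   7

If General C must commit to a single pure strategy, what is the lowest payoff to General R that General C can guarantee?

Column maxima: 1 → 6, 2 → 10.
The smallest of these is 6.

6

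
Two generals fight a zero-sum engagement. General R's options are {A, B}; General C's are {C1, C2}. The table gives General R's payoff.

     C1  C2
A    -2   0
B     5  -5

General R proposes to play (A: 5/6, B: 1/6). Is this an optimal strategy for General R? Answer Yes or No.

Yes

Against C1 this mix gives (5/6)·(-2) + (1/6)·5 = -5/6.
Against C2 this mix gives (5/6)·0 + (1/6)·(-5) = -5/6.
All of General C's active replies (C1, C2) yield -5/6, and no column does worse for General R. The mix makes General C indifferent and guarantees -5/6, so it is optimal.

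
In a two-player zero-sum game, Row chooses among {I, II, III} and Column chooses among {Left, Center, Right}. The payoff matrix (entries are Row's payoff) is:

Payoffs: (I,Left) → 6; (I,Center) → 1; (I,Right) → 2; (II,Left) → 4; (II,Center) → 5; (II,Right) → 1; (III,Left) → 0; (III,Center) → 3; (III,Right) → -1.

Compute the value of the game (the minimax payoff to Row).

Row minima: I → 1, II → 1, III → -1; maximin = 1.
Column maxima: Left → 6, Center → 5, Right → 2; minimax = 2.
1 ≠ 2, so there is no saddle point; optimal play is mixed.
III is strictly dominated by II, so Row never plays it.
Left is strictly dominated by Right (it gives Row strictly more in every row), so Column never plays it.
On the remaining 2×2 (I, II vs Center, Right):
Let Row play I with probability p. Expected payoff against Center: 1p + 5(1−p) = −4p + 5; against Right: 2p + 1(1−p) = p + 1.
Setting these equal: −4p + 5 = p + 1 ⇒ −5p = -4 ⇒ p = 4/5, and the value is (-4)·(4/5) + 5 = 9/5.
For Column: with q = P(Center), equating I's and II's payoffs gives −q + 2 = 4q + 1 ⇒ q = 1/5.

9/5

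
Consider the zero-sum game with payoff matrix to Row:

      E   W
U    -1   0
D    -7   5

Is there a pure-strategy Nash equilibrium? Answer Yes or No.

Yes

Row minima: U → -1, D → -7; maximin = -1.
Column maxima: E → -1, W → 5; minimax = -1.
maximin = minimax = -1, so a saddle point exists.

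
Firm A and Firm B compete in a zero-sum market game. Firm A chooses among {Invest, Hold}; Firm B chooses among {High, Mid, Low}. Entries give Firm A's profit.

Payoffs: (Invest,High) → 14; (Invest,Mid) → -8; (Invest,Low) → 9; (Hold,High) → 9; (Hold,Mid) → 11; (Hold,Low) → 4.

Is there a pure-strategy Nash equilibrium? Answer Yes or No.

No

Row minima: Invest → -8, Hold → 4; maximin = 4.
Column maxima: High → 14, Mid → 11, Low → 9; minimax = 9.
4 ≠ 9, so no pure-strategy equilibrium exists.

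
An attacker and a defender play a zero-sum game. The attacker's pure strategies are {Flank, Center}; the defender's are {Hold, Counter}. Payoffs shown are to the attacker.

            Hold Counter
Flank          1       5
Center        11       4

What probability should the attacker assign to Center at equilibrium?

Row minima: Flank → 1, Center → 4; maximin = 4.
Column maxima: Hold → 11, Counter → 5; minimax = 5.
4 ≠ 5, so there is no saddle point; optimal play is mixed.
Let the attacker play Flank with probability p. Expected payoff against Hold: 1p + 11(1−p) = −10p + 11; against Counter: 5p + 4(1−p) = p + 4.
Setting these equal: −10p + 11 = p + 4 ⇒ −11p = -7 ⇒ p = 7/11, and the value is (-10)·(7/11) + 11 = 51/11.
For the defender: with q = P(Hold), equating Flank's and Center's payoffs gives −4q + 5 = 7q + 4 ⇒ q = 1/11.

4/11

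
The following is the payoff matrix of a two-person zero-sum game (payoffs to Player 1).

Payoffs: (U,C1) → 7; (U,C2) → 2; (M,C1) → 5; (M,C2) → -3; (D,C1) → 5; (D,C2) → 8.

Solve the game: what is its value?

23/4

Row minima: U → 2, M → -3, D → 5; maximin = 5.
Column maxima: C1 → 7, C2 → 8; minimax = 7.
5 ≠ 7, so there is no saddle point; optimal play is mixed.
M is strictly dominated by U, so Player 1 never plays it.
On the remaining 2×2 (U, D vs C1, C2):
Let Player 1 play U with probability p. Expected payoff against C1: 7p + 5(1−p) = 2p + 5; against C2: 2p + 8(1−p) = −6p + 8.
Setting these equal: 2p + 5 = −6p + 8 ⇒ 8p = 3 ⇒ p = 3/8, and the value is (2)·(3/8) + 5 = 23/4.
For Player 2: with q = P(C1), equating U's and D's payoffs gives 5q + 2 = −3q + 8 ⇒ q = 3/4.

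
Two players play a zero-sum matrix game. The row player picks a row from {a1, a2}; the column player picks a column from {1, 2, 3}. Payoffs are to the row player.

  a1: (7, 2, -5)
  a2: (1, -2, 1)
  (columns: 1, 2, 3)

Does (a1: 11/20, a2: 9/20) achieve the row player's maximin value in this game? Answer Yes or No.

Against 1 this mix gives (11/20)·7 + (9/20)·1 = 43/10.
Against 2 this mix gives (11/20)·2 + (9/20)·(-2) = 1/5.
Against 3 this mix gives (11/20)·(-5) + (9/20)·1 = -23/10.
The column player will play 3, holding the row player to -23/10. Shifting weight toward the row that does better against 3 would raise this floor (the equalizing mix achieves -4/5 against both 3 and 2), so the proposed strategy is not optimal.

No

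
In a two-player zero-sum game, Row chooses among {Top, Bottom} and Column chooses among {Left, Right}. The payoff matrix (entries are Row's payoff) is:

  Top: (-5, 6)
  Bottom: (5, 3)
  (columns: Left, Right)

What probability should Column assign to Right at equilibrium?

10/13

Row minima: Top → -5, Bottom → 3; maximin = 3.
Column maxima: Left → 5, Right → 6; minimax = 5.
3 ≠ 5, so there is no saddle point; optimal play is mixed.
Let Row play Top with probability p. Expected payoff against Left: (-5)p + 5(1−p) = −10p + 5; against Right: 6p + 3(1−p) = 3p + 3.
Setting these equal: −10p + 5 = 3p + 3 ⇒ −13p = -2 ⇒ p = 2/13, and the value is (-10)·(2/13) + 5 = 45/13.
For Column: with q = P(Left), equating Top's and Bottom's payoffs gives −11q + 6 = 2q + 3 ⇒ q = 3/13.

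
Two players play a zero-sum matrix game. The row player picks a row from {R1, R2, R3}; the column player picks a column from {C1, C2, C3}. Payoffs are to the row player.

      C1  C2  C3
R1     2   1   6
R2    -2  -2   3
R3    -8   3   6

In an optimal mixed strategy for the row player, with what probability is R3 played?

Row minima: R1 → 1, R2 → -2, R3 → -8; maximin = 1.
Column maxima: C1 → 2, C2 → 3, C3 → 6; minimax = 2.
1 ≠ 2, so there is no saddle point; optimal play is mixed.
R2 is strictly dominated by R1, so the row player never plays it.
C3 is strictly dominated by C1 (it gives the row player strictly more in every row), so the column player never plays it.
On the remaining 2×2 (R1, R3 vs C1, C2):
Let the row player play R1 with probability p. Expected payoff against C1: 2p + (-8)(1−p) = 10p − 8; against C2: 1p + 3(1−p) = −2p + 3.
Setting these equal: 10p − 8 = −2p + 3 ⇒ 12p = 11 ⇒ p = 11/12, and the value is (10)·(11/12) − 8 = 7/6.
For the column player: with q = P(C1), equating R1's and R3's payoffs gives q + 1 = −11q + 3 ⇒ q = 1/6.

1/12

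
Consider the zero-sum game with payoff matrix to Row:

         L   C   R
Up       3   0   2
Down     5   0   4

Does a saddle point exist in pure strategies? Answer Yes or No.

Yes

Row minima: Up → 0, Down → 0; maximin = 0.
Column maxima: L → 5, C → 0, R → 4; minimax = 0.
maximin = minimax = 0, so a saddle point exists.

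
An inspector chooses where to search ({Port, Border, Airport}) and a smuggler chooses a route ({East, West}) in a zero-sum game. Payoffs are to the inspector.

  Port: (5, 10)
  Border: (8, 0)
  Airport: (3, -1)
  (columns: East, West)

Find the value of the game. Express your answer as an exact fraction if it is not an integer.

80/13

Row minima: Port → 5, Border → 0, Airport → -1; maximin = 5.
Column maxima: East → 8, West → 10; minimax = 8.
5 ≠ 8, so there is no saddle point; optimal play is mixed.
Airport is strictly dominated by Port, so the inspector never plays it.
On the remaining 2×2 (Port, Border vs East, West):
Let the inspector play Port with probability p. Expected payoff against East: 5p + 8(1−p) = −3p + 8; against West: 10p + 0(1−p) = 10p.
Setting these equal: −3p + 8 = 10p ⇒ −13p = -8 ⇒ p = 8/13, and the value is (-3)·(8/13) + 8 = 80/13.
For the smuggler: with q = P(East), equating Port's and Border's payoffs gives −5q + 10 = 8q ⇒ q = 10/13.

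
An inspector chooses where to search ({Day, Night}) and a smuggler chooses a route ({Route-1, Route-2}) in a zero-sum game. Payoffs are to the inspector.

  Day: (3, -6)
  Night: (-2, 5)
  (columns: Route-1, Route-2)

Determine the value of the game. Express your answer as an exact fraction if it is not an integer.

3/16

Row minima: Day → -6, Night → -2; maximin = -2.
Column maxima: Route-1 → 3, Route-2 → 5; minimax = 3.
-2 ≠ 3, so there is no saddle point; optimal play is mixed.
Let the inspector play Day with probability p. Expected payoff against Route-1: 3p + (-2)(1−p) = 5p − 2; against Route-2: (-6)p + 5(1−p) = −11p + 5.
Setting these equal: 5p − 2 = −11p + 5 ⇒ 16p = 7 ⇒ p = 7/16, and the value is (5)·(7/16) − 2 = 3/16.
For the smuggler: with q = P(Route-1), equating Day's and Night's payoffs gives 9q − 6 = −7q + 5 ⇒ q = 11/16.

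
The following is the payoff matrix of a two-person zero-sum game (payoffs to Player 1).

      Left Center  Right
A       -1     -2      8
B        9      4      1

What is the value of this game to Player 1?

Row minima: A → -2, B → 1; maximin = 1.
Column maxima: Left → 9, Center → 4, Right → 8; minimax = 4.
1 ≠ 4, so there is no saddle point; optimal play is mixed.
Left is strictly dominated by Center (it gives Player 1 strictly more in every row), so Player 2 never plays it.
On the remaining 2×2 (A, B vs Center, Right):
Let Player 1 play A with probability p. Expected payoff against Center: (-2)p + 4(1−p) = −6p + 4; against Right: 8p + 1(1−p) = 7p + 1.
Setting these equal: −6p + 4 = 7p + 1 ⇒ −13p = -3 ⇒ p = 3/13, and the value is (-6)·(3/13) + 4 = 34/13.
For Player 2: with q = P(Center), equating A's and B's payoffs gives −10q + 8 = 3q + 1 ⇒ q = 7/13.

34/13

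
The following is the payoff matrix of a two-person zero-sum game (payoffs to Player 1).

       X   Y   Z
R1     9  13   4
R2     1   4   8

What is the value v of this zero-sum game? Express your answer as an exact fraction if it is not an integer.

Row minima: R1 → 4, R2 → 1; maximin = 4.
Column maxima: X → 9, Y → 13, Z → 8; minimax = 8.
4 ≠ 8, so there is no saddle point; optimal play is mixed.
Y is strictly dominated by X (it gives Player 1 strictly more in every row), so Player 2 never plays it.
On the remaining 2×2 (R1, R2 vs X, Z):
Let Player 1 play R1 with probability p. Expected payoff against X: 9p + 1(1−p) = 8p + 1; against Z: 4p + 8(1−p) = −4p + 8.
Setting these equal: 8p + 1 = −4p + 8 ⇒ 12p = 7 ⇒ p = 7/12, and the value is (8)·(7/12) + 1 = 17/3.
For Player 2: with q = P(X), equating R1's and R2's payoffs gives 5q + 4 = −7q + 8 ⇒ q = 1/3.

17/3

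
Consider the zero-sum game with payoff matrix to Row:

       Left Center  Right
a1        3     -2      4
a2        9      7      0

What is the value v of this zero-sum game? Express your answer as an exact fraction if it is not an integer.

Row minima: a1 → -2, a2 → 0; maximin = 0.
Column maxima: Left → 9, Center → 7, Right → 4; minimax = 4.
0 ≠ 4, so there is no saddle point; optimal play is mixed.
Left is strictly dominated by Center (it gives Row strictly more in every row), so Column never plays it.
On the remaining 2×2 (a1, a2 vs Center, Right):
Let Row play a1 with probability p. Expected payoff against Center: (-2)p + 7(1−p) = −9p + 7; against Right: 4p + 0(1−p) = 4p.
Setting these equal: −9p + 7 = 4p ⇒ −13p = -7 ⇒ p = 7/13, and the value is (-9)·(7/13) + 7 = 28/13.
For Column: with q = P(Center), equating a1's and a2's payoffs gives −6q + 4 = 7q ⇒ q = 4/13.

28/13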